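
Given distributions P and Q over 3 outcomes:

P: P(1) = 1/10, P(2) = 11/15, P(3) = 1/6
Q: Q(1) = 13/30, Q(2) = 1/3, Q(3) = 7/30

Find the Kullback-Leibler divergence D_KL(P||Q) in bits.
0.5417 bits

D_KL(P||Q) = Σ P(x) log₂(P(x)/Q(x))

Computing term by term:
  P(1)·log₂(P(1)/Q(1)) = (1/10)·log₂((1/10)/(13/30)) = -0.21155
  P(2)·log₂(P(2)/Q(2)) = (11/15)·log₂((11/15)/(1/3)) = 0.83417
  P(3)·log₂(P(3)/Q(3)) = (1/6)·log₂((1/6)/(7/30)) = -0.08090

D_KL(P||Q) = -0.21155 + 0.83417 - 0.08090 = 0.54172 ≈ 0.5417 bits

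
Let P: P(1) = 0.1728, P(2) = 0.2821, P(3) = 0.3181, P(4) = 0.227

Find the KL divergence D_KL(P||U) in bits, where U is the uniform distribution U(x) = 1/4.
0.0360 bits

U(i) = 1/4 for all i

D_KL(P||U) = Σ P(x) log₂(P(x) / (1/4))
           = Σ P(x) log₂(P(x)) + log₂(4)
           = log₂(4) - H(P)

H(P) = -Σ P(x) log₂(P(x)):
  -P(1)·log₂(P(1)) = -(0.1728)·log₂(0.1728) = 0.43767
  -P(2)·log₂(P(2)) = -(0.2821)·log₂(0.2821) = 0.51504
  -P(3)·log₂(P(3)) = -(0.3181)·log₂(0.3181) = 0.52564
  -P(4)·log₂(P(4)) = -(0.227)·log₂(0.227) = 0.48561
H(P) = 0.43767 + 0.51504 + 0.52564 + 0.48561 = 1.96396 bits

log₂(4) = 2.00000 bits

D_KL(P||U) = 2.00000 - 1.96396 = 0.03604 ≈ 0.0360 bits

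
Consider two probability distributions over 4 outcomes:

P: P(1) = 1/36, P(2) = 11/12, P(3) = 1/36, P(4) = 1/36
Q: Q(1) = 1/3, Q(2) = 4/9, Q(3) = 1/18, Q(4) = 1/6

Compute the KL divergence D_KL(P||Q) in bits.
0.7582 bits

D_KL(P||Q) = Σ P(x) log₂(P(x)/Q(x))

Computing term by term:
  P(1)·log₂(P(1)/Q(1)) = (1/36)·log₂((1/36)/(1/3)) = -0.09958
  P(2)·log₂(P(2)/Q(2)) = (11/12)·log₂((11/12)/(4/9)) = 0.95736
  P(3)·log₂(P(3)/Q(3)) = (1/36)·log₂((1/36)/(1/18)) = -0.02778
  P(4)·log₂(P(4)/Q(4)) = (1/36)·log₂((1/36)/(1/6)) = -0.07180

D_KL(P||Q) = -0.09958 + 0.95736 - 0.02778 - 0.07180 = 0.75820 ≈ 0.7582 bits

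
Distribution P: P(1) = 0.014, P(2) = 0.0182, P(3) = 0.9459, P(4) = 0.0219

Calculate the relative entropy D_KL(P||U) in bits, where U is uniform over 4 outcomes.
1.6120 bits

U(i) = 1/4 for all i

D_KL(P||U) = Σ P(x) log₂(P(x) / (1/4))
           = Σ P(x) log₂(P(x)) + log₂(4)
           = log₂(4) - H(P)

H(P) = -Σ P(x) log₂(P(x)):
  -P(1)·log₂(P(1)) = -(0.014)·log₂(0.014) = 0.08622
  -P(2)·log₂(P(2)) = -(0.0182)·log₂(0.0182) = 0.10519
  -P(3)·log₂(P(3)) = -(0.9459)·log₂(0.9459) = 0.07590
  -P(4)·log₂(P(4)) = -(0.0219)·log₂(0.0219) = 0.12073
H(P) = 0.08622 + 0.10519 + 0.07590 + 0.12073 = 0.38804 bits

log₂(4) = 2.00000 bits

D_KL(P||U) = 2.00000 - 0.38804 = 1.61196 ≈ 1.6120 bits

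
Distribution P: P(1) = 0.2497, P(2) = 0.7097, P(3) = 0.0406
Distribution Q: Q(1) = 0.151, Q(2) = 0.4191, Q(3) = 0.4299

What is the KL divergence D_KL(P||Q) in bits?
0.5823 bits

D_KL(P||Q) = Σ P(x) log₂(P(x)/Q(x))

Computing term by term:
  P(1)·log₂(P(1)/Q(1)) = 0.2497·log₂(0.2497/0.151) = 0.18119
  P(2)·log₂(P(2)/Q(2)) = 0.7097·log₂(0.7097/0.4191) = 0.53931
  P(3)·log₂(P(3)/Q(3)) = 0.0406·log₂(0.0406/0.4299) = -0.13822

D_KL(P||Q) = 0.18119 + 0.53931 - 0.13822 = 0.58228 ≈ 0.5823 bits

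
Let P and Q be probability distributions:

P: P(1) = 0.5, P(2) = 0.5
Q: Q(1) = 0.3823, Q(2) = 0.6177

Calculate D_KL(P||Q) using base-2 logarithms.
0.0411 bits

D_KL(P||Q) = Σ P(x) log₂(P(x)/Q(x))

Computing term by term:
  P(1)·log₂(P(1)/Q(1)) = 0.5·log₂(0.5/0.3823) = 0.19361
  P(2)·log₂(P(2)/Q(2)) = 0.5·log₂(0.5/0.6177) = -0.15249

D_KL(P||Q) = 0.19361 - 0.15249 = 0.04112 ≈ 0.0411 bits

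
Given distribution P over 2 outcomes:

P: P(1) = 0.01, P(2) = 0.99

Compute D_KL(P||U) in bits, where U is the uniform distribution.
0.9192 bits

U(i) = 1/2 for all i

D_KL(P||U) = Σ P(x) log₂(P(x) / (1/2))
           = Σ P(x) log₂(P(x)) + log₂(2)
           = log₂(2) - H(P)

H(P) = -Σ P(x) log₂(P(x)):
  -P(1)·log₂(P(1)) = -(0.01)·log₂(0.01) = 0.06644
  -P(2)·log₂(P(2)) = -(0.99)·log₂(0.99) = 0.01435
H(P) = 0.06644 + 0.01435 = 0.08079 bits

log₂(2) = 1.00000 bits

D_KL(P||U) = 1.00000 - 0.08079 = 0.91921 ≈ 0.9192 bits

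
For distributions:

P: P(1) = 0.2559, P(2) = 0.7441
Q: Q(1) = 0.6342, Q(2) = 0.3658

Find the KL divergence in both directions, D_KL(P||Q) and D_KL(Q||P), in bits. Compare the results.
D_KL(P||Q) = 0.4272 bits, D_KL(Q||P) = 0.4557 bits. D_KL(Q||P) is larger than D_KL(P||Q) by 0.0285 bits; the two directions differ.

D_KL(P||Q) = Σ P(x) log₂(P(x)/Q(x))

Computing term by term:
  P(1)·log₂(P(1)/Q(1)) = 0.2559·log₂(0.2559/0.6342) = -0.33506
  P(2)·log₂(P(2)/Q(2)) = 0.7441·log₂(0.7441/0.3658) = 0.76229

D_KL(P||Q) = -0.33506 + 0.76229 = 0.42723 ≈ 0.4272 bits

D_KL(Q||P) = Σ Q(x) log₂(Q(x)/P(x))

Computing term by term:
  Q(1)·log₂(Q(1)/P(1)) = 0.6342·log₂(0.6342/0.2559) = 0.83039
  Q(2)·log₂(Q(2)/P(2)) = 0.3658·log₂(0.3658/0.7441) = -0.37474

D_KL(Q||P) = 0.83039 - 0.37474 = 0.45565 ≈ 0.4557 bits

These are NOT equal (difference: 0.0285 bits). KL divergence is asymmetric: D_KL(P||Q) ≠ D_KL(Q||P) in general.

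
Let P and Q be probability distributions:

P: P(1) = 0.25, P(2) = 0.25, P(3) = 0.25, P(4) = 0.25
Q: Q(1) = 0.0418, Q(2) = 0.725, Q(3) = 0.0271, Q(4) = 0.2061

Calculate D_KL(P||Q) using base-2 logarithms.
1.1321 bits

D_KL(P||Q) = Σ P(x) log₂(P(x)/Q(x))

Computing term by term:
  P(1)·log₂(P(1)/Q(1)) = 0.25·log₂(0.25/0.0418) = 0.64509
  P(2)·log₂(P(2)/Q(2)) = 0.25·log₂(0.25/0.725) = -0.38401
  P(3)·log₂(P(3)/Q(3)) = 0.25·log₂(0.25/0.0271) = 0.80139
  P(4)·log₂(P(4)/Q(4)) = 0.25·log₂(0.25/0.2061) = 0.06965

D_KL(P||Q) = 0.64509 - 0.38401 + 0.80139 + 0.06965 = 1.13212 ≈ 1.1321 bits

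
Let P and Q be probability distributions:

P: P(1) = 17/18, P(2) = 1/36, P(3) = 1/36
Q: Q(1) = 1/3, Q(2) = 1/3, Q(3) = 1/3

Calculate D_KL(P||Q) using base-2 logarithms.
1.2199 bits

D_KL(P||Q) = Σ P(x) log₂(P(x)/Q(x))

Computing term by term:
  P(1)·log₂(P(1)/Q(1)) = (17/18)·log₂((17/18)/(1/3)) = 1.41903
  P(2)·log₂(P(2)/Q(2)) = (1/36)·log₂((1/36)/(1/3)) = -0.09958
  P(3)·log₂(P(3)/Q(3)) = (1/36)·log₂((1/36)/(1/3)) = -0.09958

D_KL(P||Q) = 1.41903 - 0.09958 - 0.09958 = 1.21987 ≈ 1.2199 bits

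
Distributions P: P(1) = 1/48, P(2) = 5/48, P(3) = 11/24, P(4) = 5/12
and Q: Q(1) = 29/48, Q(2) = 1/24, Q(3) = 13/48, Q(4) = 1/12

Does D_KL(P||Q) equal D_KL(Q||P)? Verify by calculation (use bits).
D_KL(P||Q) = 1.3518 bits, D_KL(Q||P) = 2.4809 bits. No — D_KL(P||Q) ≠ D_KL(Q||P) for this pair.

D_KL(P||Q) = Σ P(x) log₂(P(x)/Q(x))

Computing term by term:
  P(1)·log₂(P(1)/Q(1)) = (1/48)·log₂((1/48)/(29/48)) = -0.10121
  P(2)·log₂(P(2)/Q(2)) = (5/48)·log₂((5/48)/(1/24)) = 0.13770
  P(3)·log₂(P(3)/Q(3)) = (11/24)·log₂((11/24)/(13/48)) = 0.34787
  P(4)·log₂(P(4)/Q(4)) = (5/12)·log₂((5/12)/(1/12)) = 0.96747

D_KL(P||Q) = -0.10121 + 0.13770 + 0.34787 + 0.96747 = 1.35183 ≈ 1.3518 bits

D_KL(Q||P) = Σ Q(x) log₂(Q(x)/P(x))

Computing term by term:
  Q(1)·log₂(Q(1)/P(1)) = (29/48)·log₂((29/48)/(1/48)) = 2.93503
  Q(2)·log₂(Q(2)/P(2)) = (1/24)·log₂((1/24)/(5/48)) = -0.05508
  Q(3)·log₂(Q(3)/P(3)) = (13/48)·log₂((13/48)/(11/24)) = -0.20556
  Q(4)·log₂(Q(4)/P(4)) = (1/12)·log₂((1/12)/(5/12)) = -0.19349

D_KL(Q||P) = 2.93503 - 0.05508 - 0.20556 - 0.19349 = 2.48090 ≈ 2.4809 bits

These are NOT equal (difference: 1.1291 bits). KL divergence is asymmetric: D_KL(P||Q) ≠ D_KL(Q||P) in general.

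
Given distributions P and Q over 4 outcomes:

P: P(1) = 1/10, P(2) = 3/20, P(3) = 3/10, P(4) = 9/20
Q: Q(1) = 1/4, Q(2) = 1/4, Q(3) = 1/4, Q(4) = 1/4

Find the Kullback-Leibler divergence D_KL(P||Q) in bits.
0.2178 bits

D_KL(P||Q) = Σ P(x) log₂(P(x)/Q(x))

Computing term by term:
  P(1)·log₂(P(1)/Q(1)) = (1/10)·log₂((1/10)/(1/4)) = -0.13219
  P(2)·log₂(P(2)/Q(2)) = (3/20)·log₂((3/20)/(1/4)) = -0.11054
  P(3)·log₂(P(3)/Q(3)) = (3/10)·log₂((3/10)/(1/4)) = 0.07891
  P(4)·log₂(P(4)/Q(4)) = (9/20)·log₂((9/20)/(1/4)) = 0.38160

D_KL(P||Q) = -0.13219 - 0.11054 + 0.07891 + 0.38160 = 0.21778 ≈ 0.2178 bits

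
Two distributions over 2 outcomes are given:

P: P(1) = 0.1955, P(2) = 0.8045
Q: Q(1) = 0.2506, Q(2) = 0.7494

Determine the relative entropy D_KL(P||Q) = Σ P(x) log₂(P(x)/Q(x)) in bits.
0.0123 bits

D_KL(P||Q) = Σ P(x) log₂(P(x)/Q(x))

Computing term by term:
  P(1)·log₂(P(1)/Q(1)) = 0.1955·log₂(0.1955/0.2506) = -0.07003
  P(2)·log₂(P(2)/Q(2)) = 0.8045·log₂(0.8045/0.7494) = 0.08235

D_KL(P||Q) = -0.07003 + 0.08235 = 0.01232 ≈ 0.0123 bits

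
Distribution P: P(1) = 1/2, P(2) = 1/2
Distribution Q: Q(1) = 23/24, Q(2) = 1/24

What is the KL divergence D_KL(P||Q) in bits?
1.3232 bits

D_KL(P||Q) = Σ P(x) log₂(P(x)/Q(x))

Computing term by term:
  P(1)·log₂(P(1)/Q(1)) = (1/2)·log₂((1/2)/(23/24)) = -0.46930
  P(2)·log₂(P(2)/Q(2)) = (1/2)·log₂((1/2)/(1/24)) = 1.79248

D_KL(P||Q) = -0.46930 + 1.79248 = 1.32318 ≈ 1.3232 bits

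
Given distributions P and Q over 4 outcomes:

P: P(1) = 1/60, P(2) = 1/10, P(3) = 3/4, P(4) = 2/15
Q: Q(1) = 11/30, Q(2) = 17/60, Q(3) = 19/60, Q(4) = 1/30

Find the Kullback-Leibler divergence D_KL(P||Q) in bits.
0.9750 bits

D_KL(P||Q) = Σ P(x) log₂(P(x)/Q(x))

Computing term by term:
  P(1)·log₂(P(1)/Q(1)) = (1/60)·log₂((1/60)/(11/30)) = -0.07432
  P(2)·log₂(P(2)/Q(2)) = (1/10)·log₂((1/10)/(17/60)) = -0.15025
  P(3)·log₂(P(3)/Q(3)) = (3/4)·log₂((3/4)/(19/60)) = 0.93294
  P(4)·log₂(P(4)/Q(4)) = (2/15)·log₂((2/15)/(1/30)) = 0.26667

D_KL(P||Q) = -0.07432 - 0.15025 + 0.93294 + 0.26667 = 0.97504 ≈ 0.9750 bits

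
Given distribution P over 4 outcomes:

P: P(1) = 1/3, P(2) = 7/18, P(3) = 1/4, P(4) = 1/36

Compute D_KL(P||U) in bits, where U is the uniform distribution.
0.2982 bits

U(i) = 1/4 for all i

D_KL(P||U) = Σ P(x) log₂(P(x) / (1/4))
           = Σ P(x) log₂(P(x)) + log₂(4)
           = log₂(4) - H(P)

H(P) = -Σ P(x) log₂(P(x)):
  -P(1)·log₂(P(1)) = -(1/3)·log₂(1/3) = 0.52832
  -P(2)·log₂(P(2)) = -(7/18)·log₂(7/18) = 0.52989
  -P(3)·log₂(P(3)) = -(1/4)·log₂(1/4) = 0.50000
  -P(4)·log₂(P(4)) = -(1/36)·log₂(1/36) = 0.14361
H(P) = 0.52832 + 0.52989 + 0.50000 + 0.14361 = 1.70182 bits

log₂(4) = 2.00000 bits

D_KL(P||U) = 2.00000 - 1.70182 = 0.29818 ≈ 0.2982 bits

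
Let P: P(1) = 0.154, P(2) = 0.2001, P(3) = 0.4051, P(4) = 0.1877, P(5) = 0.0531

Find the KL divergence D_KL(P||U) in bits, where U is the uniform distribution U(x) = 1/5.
0.2358 bits

U(i) = 1/5 for all i

D_KL(P||U) = Σ P(x) log₂(P(x) / (1/5))
           = Σ P(x) log₂(P(x)) + log₂(5)
           = log₂(5) - H(P)

H(P) = -Σ P(x) log₂(P(x)):
  -P(1)·log₂(P(1)) = -(0.154)·log₂(0.154) = 0.41565
  -P(2)·log₂(P(2)) = -(0.2001)·log₂(0.2001) = 0.46447
  -P(3)·log₂(P(3)) = -(0.4051)·log₂(0.4051) = 0.52811
  -P(4)·log₂(P(4)) = -(0.1877)·log₂(0.1877) = 0.45301
  -P(5)·log₂(P(5)) = -(0.0531)·log₂(0.0531) = 0.22489
H(P) = 0.41565 + 0.46447 + 0.52811 + 0.45301 + 0.22489 = 2.08613 bits

log₂(5) = 2.32193 bits

D_KL(P||U) = 2.32193 - 2.08613 = 0.23580 ≈ 0.2358 bits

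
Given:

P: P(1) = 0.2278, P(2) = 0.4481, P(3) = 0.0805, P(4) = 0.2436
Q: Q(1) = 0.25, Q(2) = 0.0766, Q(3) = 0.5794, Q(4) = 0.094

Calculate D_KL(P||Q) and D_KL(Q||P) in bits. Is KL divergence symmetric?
D_KL(P||Q) = 1.2168 bits, D_KL(Q||P) = 1.3590 bits. No, KL divergence is not symmetric.

D_KL(P||Q) = Σ P(x) log₂(P(x)/Q(x))

Computing term by term:
  P(1)·log₂(P(1)/Q(1)) = 0.2278·log₂(0.2278/0.25) = -0.03056
  P(2)·log₂(P(2)/Q(2)) = 0.4481·log₂(0.4481/0.0766) = 1.14194
  P(3)·log₂(P(3)/Q(3)) = 0.0805·log₂(0.0805/0.5794) = -0.22922
  P(4)·log₂(P(4)/Q(4)) = 0.2436·log₂(0.2436/0.094) = 0.33465

D_KL(P||Q) = -0.03056 + 1.14194 - 0.22922 + 0.33465 = 1.21681 ≈ 1.2168 bits

D_KL(Q||P) = Σ Q(x) log₂(Q(x)/P(x))

Computing term by term:
  Q(1)·log₂(Q(1)/P(1)) = 0.25·log₂(0.25/0.2278) = 0.03354
  Q(2)·log₂(Q(2)/P(2)) = 0.0766·log₂(0.0766/0.4481) = -0.19521
  Q(3)·log₂(Q(3)/P(3)) = 0.5794·log₂(0.5794/0.0805) = 1.64984
  Q(4)·log₂(Q(4)/P(4)) = 0.094·log₂(0.094/0.2436) = -0.12914

D_KL(Q||P) = 0.03354 - 0.19521 + 1.64984 - 0.12914 = 1.35903 ≈ 1.3590 bits

These are NOT equal (difference: 0.1422 bits). KL divergence is asymmetric: D_KL(P||Q) ≠ D_KL(Q||P) in general.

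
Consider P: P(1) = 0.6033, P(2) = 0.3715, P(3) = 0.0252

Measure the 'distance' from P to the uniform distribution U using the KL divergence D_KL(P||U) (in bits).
0.4806 bits

U(i) = 1/3 for all i

D_KL(P||U) = Σ P(x) log₂(P(x) / (1/3))
           = Σ P(x) log₂(P(x)) + log₂(3)
           = log₂(3) - H(P)

H(P) = -Σ P(x) log₂(P(x)):
  -P(1)·log₂(P(1)) = -(0.6033)·log₂(0.6033) = 0.43984
  -P(2)·log₂(P(2)) = -(0.3715)·log₂(0.3715) = 0.53071
  -P(3)·log₂(P(3)) = -(0.0252)·log₂(0.0252) = 0.13382
H(P) = 0.43984 + 0.53071 + 0.13382 = 1.10437 bits

log₂(3) = 1.58496 bits

D_KL(P||U) = 1.58496 - 1.10437 = 0.48059 ≈ 0.4806 bits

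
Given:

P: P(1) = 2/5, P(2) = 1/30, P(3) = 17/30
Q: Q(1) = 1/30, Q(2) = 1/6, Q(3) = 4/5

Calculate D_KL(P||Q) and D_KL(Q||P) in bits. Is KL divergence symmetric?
D_KL(P||Q) = 1.0747 bits, D_KL(Q||P) = 0.6655 bits. No, KL divergence is not symmetric.

D_KL(P||Q) = Σ P(x) log₂(P(x)/Q(x))

Computing term by term:
  P(1)·log₂(P(1)/Q(1)) = (2/5)·log₂((2/5)/(1/30)) = 1.43399
  P(2)·log₂(P(2)/Q(2)) = (1/30)·log₂((1/30)/(1/6)) = -0.07740
  P(3)·log₂(P(3)/Q(3)) = (17/30)·log₂((17/30)/(4/5)) = -0.28192

D_KL(P||Q) = 1.43399 - 0.07740 - 0.28192 = 1.07467 ≈ 1.0747 bits

D_KL(Q||P) = Σ Q(x) log₂(Q(x)/P(x))

Computing term by term:
  Q(1)·log₂(Q(1)/P(1)) = (1/30)·log₂((1/30)/(2/5)) = -0.11950
  Q(2)·log₂(Q(2)/P(2)) = (1/6)·log₂((1/6)/(1/30)) = 0.38699
  Q(3)·log₂(Q(3)/P(3)) = (4/5)·log₂((4/5)/(17/30)) = 0.39800

D_KL(Q||P) = -0.11950 + 0.38699 + 0.39800 = 0.66549 ≈ 0.6655 bits

These are NOT equal (difference: 0.4092 bits). KL divergence is asymmetric: D_KL(P||Q) ≠ D_KL(Q||P) in general.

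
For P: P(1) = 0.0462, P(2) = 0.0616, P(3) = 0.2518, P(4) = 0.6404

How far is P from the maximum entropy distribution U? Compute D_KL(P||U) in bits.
0.6346 bits

U(i) = 1/4 for all i

D_KL(P||U) = Σ P(x) log₂(P(x) / (1/4))
           = Σ P(x) log₂(P(x)) + log₂(4)
           = log₂(4) - H(P)

H(P) = -Σ P(x) log₂(P(x)):
  -P(1)·log₂(P(1)) = -(0.0462)·log₂(0.0462) = 0.20494
  -P(2)·log₂(P(2)) = -(0.0616)·log₂(0.0616) = 0.24769
  -P(3)·log₂(P(3)) = -(0.2518)·log₂(0.2518) = 0.50099
  -P(4)·log₂(P(4)) = -(0.6404)·log₂(0.6404) = 0.41175
H(P) = 0.20494 + 0.24769 + 0.50099 + 0.41175 = 1.36537 bits

log₂(4) = 2.00000 bits

D_KL(P||U) = 2.00000 - 1.36537 = 0.63463 ≈ 0.6346 bits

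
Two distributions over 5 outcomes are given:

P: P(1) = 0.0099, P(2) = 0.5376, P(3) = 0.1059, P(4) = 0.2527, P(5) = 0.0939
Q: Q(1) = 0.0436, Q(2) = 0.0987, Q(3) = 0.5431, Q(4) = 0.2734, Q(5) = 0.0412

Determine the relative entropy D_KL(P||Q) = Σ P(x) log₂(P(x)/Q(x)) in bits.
1.1266 bits

D_KL(P||Q) = Σ P(x) log₂(P(x)/Q(x))

Computing term by term:
  P(1)·log₂(P(1)/Q(1)) = 0.0099·log₂(0.0099/0.0436) = -0.02117
  P(2)·log₂(P(2)/Q(2)) = 0.5376·log₂(0.5376/0.0987) = 1.31465
  P(3)·log₂(P(3)/Q(3)) = 0.1059·log₂(0.1059/0.5431) = -0.24977
  P(4)·log₂(P(4)/Q(4)) = 0.2527·log₂(0.2527/0.2734) = -0.02870
  P(5)·log₂(P(5)/Q(5)) = 0.0939·log₂(0.0939/0.0412) = 0.11160

D_KL(P||Q) = -0.02117 + 1.31465 - 0.24977 - 0.02870 + 0.11160 = 1.12661 ≈ 1.1266 bits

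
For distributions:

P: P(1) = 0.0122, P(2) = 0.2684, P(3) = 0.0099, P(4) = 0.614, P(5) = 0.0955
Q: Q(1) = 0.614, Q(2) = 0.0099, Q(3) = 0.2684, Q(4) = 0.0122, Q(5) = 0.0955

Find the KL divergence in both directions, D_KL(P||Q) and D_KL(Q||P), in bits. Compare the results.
D_KL(P||Q) = 4.6328 bits, D_KL(Q||P) = 4.6328 bits. The two directions give exactly the same value for this pair.

D_KL(P||Q) = Σ P(x) log₂(P(x)/Q(x))

Computing term by term:
  P(1)·log₂(P(1)/Q(1)) = 0.0122·log₂(0.0122/0.614) = -0.06897
  P(2)·log₂(P(2)/Q(2)) = 0.2684·log₂(0.2684/0.0099) = 1.27780
  P(3)·log₂(P(3)/Q(3)) = 0.0099·log₂(0.0099/0.2684) = -0.04713
  P(4)·log₂(P(4)/Q(4)) = 0.614·log₂(0.614/0.0122) = 3.47112
  P(5)·log₂(P(5)/Q(5)) = 0.0955·log₂(0.0955/0.0955) = 0.00000

D_KL(P||Q) = -0.06897 + 1.27780 - 0.04713 + 3.47112 + 0.00000 = 4.63282 ≈ 4.6328 bits

D_KL(Q||P) = Σ Q(x) log₂(Q(x)/P(x))

Computing term by term:
  Q(1)·log₂(Q(1)/P(1)) = 0.614·log₂(0.614/0.0122) = 3.47112
  Q(2)·log₂(Q(2)/P(2)) = 0.0099·log₂(0.0099/0.2684) = -0.04713
  Q(3)·log₂(Q(3)/P(3)) = 0.2684·log₂(0.2684/0.0099) = 1.27780
  Q(4)·log₂(Q(4)/P(4)) = 0.0122·log₂(0.0122/0.614) = -0.06897
  Q(5)·log₂(Q(5)/P(5)) = 0.0955·log₂(0.0955/0.0955) = 0.00000

D_KL(Q||P) = 3.47112 - 0.04713 + 1.27780 - 0.06897 + 0.00000 = 4.63282 ≈ 4.6328 bits

These ARE equal here. Q is P with outcomes relabeled (Q(1) = P(4), Q(2) = P(3), Q(3) = P(2), Q(4) = P(1)) by a relabeling that is its own inverse, so the two sums contain exactly the same terms in a different order. This is a special case — KL divergence is not symmetric in general: D_KL(P||Q) ≠ D_KL(Q||P) for most P, Q.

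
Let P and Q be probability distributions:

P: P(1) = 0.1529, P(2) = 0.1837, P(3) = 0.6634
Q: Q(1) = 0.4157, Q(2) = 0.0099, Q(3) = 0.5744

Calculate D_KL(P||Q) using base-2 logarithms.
0.6913 bits

D_KL(P||Q) = Σ P(x) log₂(P(x)/Q(x))

Computing term by term:
  P(1)·log₂(P(1)/Q(1)) = 0.1529·log₂(0.1529/0.4157) = -0.22063
  P(2)·log₂(P(2)/Q(2)) = 0.1837·log₂(0.1837/0.0099) = 0.77407
  P(3)·log₂(P(3)/Q(3)) = 0.6634·log₂(0.6634/0.5744) = 0.13787

D_KL(P||Q) = -0.22063 + 0.77407 + 0.13787 = 0.69131 ≈ 0.6913 bits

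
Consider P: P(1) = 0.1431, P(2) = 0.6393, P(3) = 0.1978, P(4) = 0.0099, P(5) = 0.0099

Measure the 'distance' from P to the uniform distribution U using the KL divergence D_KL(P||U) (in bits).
0.9137 bits

U(i) = 1/5 for all i

D_KL(P||U) = Σ P(x) log₂(P(x) / (1/5))
           = Σ P(x) log₂(P(x)) + log₂(5)
           = log₂(5) - H(P)

H(P) = -Σ P(x) log₂(P(x)):
  -P(1)·log₂(P(1)) = -(0.1431)·log₂(0.1431) = 0.40138
  -P(2)·log₂(P(2)) = -(0.6393)·log₂(0.6393) = 0.41263
  -P(3)·log₂(P(3)) = -(0.1978)·log₂(0.1978) = 0.46243
  -P(4)·log₂(P(4)) = -(0.0099)·log₂(0.0099) = 0.06592
  -P(5)·log₂(P(5)) = -(0.0099)·log₂(0.0099) = 0.06592
H(P) = 0.40138 + 0.41263 + 0.46243 + 0.06592 + 0.06592 = 1.40828 bits

log₂(5) = 2.32193 bits

D_KL(P||U) = 2.32193 - 1.40828 = 0.91365 ≈ 0.9137 bits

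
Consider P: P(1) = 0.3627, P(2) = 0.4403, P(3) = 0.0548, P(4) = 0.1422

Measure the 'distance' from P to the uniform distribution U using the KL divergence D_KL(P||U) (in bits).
0.3185 bits

U(i) = 1/4 for all i

D_KL(P||U) = Σ P(x) log₂(P(x) / (1/4))
           = Σ P(x) log₂(P(x)) + log₂(4)
           = log₂(4) - H(P)

H(P) = -Σ P(x) log₂(P(x)):
  -P(1)·log₂(P(1)) = -(0.3627)·log₂(0.3627) = 0.53068
  -P(2)·log₂(P(2)) = -(0.4403)·log₂(0.4403) = 0.52107
  -P(3)·log₂(P(3)) = -(0.0548)·log₂(0.0548) = 0.22959
  -P(4)·log₂(P(4)) = -(0.1422)·log₂(0.1422) = 0.40015
H(P) = 0.53068 + 0.52107 + 0.22959 + 0.40015 = 1.68149 bits

log₂(4) = 2.00000 bits

D_KL(P||U) = 2.00000 - 1.68149 = 0.31851 ≈ 0.3185 bits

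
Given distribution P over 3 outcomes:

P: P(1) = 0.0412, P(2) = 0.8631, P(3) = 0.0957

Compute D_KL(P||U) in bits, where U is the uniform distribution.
0.8881 bits

U(i) = 1/3 for all i

D_KL(P||U) = Σ P(x) log₂(P(x) / (1/3))
           = Σ P(x) log₂(P(x)) + log₂(3)
           = log₂(3) - H(P)

H(P) = -Σ P(x) log₂(P(x)):
  -P(1)·log₂(P(1)) = -(0.0412)·log₂(0.0412) = 0.18957
  -P(2)·log₂(P(2)) = -(0.8631)·log₂(0.8631) = 0.18332
  -P(3)·log₂(P(3)) = -(0.0957)·log₂(0.0957) = 0.32398
H(P) = 0.18957 + 0.18332 + 0.32398 = 0.69687 bits

log₂(3) = 1.58496 bits

D_KL(P||U) = 1.58496 - 0.69687 = 0.88809 ≈ 0.8881 bits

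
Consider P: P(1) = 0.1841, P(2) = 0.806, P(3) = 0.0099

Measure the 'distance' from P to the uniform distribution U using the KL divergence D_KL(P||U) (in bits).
0.8188 bits

U(i) = 1/3 for all i

D_KL(P||U) = Σ P(x) log₂(P(x) / (1/3))
           = Σ P(x) log₂(P(x)) + log₂(3)
           = log₂(3) - H(P)

H(P) = -Σ P(x) log₂(P(x)):
  -P(1)·log₂(P(1)) = -(0.1841)·log₂(0.1841) = 0.44947
  -P(2)·log₂(P(2)) = -(0.806)·log₂(0.806) = 0.25079
  -P(3)·log₂(P(3)) = -(0.0099)·log₂(0.0099) = 0.06592
H(P) = 0.44947 + 0.25079 + 0.06592 = 0.76618 bits

log₂(3) = 1.58496 bits

D_KL(P||U) = 1.58496 - 0.76618 = 0.81878 ≈ 0.8188 bits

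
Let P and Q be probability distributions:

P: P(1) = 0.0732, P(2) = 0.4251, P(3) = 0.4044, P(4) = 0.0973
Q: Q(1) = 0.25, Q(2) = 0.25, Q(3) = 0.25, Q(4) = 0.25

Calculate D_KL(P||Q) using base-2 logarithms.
0.3440 bits

D_KL(P||Q) = Σ P(x) log₂(P(x)/Q(x))

Computing term by term:
  P(1)·log₂(P(1)/Q(1)) = 0.0732·log₂(0.0732/0.25) = -0.12971
  P(2)·log₂(P(2)/Q(2)) = 0.4251·log₂(0.4251/0.25) = 0.32557
  P(3)·log₂(P(3)/Q(3)) = 0.4044·log₂(0.4044/0.25) = 0.28059
  P(4)·log₂(P(4)/Q(4)) = 0.0973·log₂(0.0973/0.25) = -0.13247

D_KL(P||Q) = -0.12971 + 0.32557 + 0.28059 - 0.13247 = 0.34398 ≈ 0.3440 bits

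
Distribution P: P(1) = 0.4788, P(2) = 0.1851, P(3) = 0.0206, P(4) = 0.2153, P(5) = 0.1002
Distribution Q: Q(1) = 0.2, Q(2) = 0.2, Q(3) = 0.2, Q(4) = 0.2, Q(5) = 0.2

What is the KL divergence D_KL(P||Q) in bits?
0.4378 bits

D_KL(P||Q) = Σ P(x) log₂(P(x)/Q(x))

Computing term by term:
  P(1)·log₂(P(1)/Q(1)) = 0.4788·log₂(0.4788/0.2) = 0.60301
  P(2)·log₂(P(2)/Q(2)) = 0.1851·log₂(0.1851/0.2) = -0.02067
  P(3)·log₂(P(3)/Q(3)) = 0.0206·log₂(0.0206/0.2) = -0.06755
  P(4)·log₂(P(4)/Q(4)) = 0.2153·log₂(0.2153/0.2) = 0.02290
  P(5)·log₂(P(5)/Q(5)) = 0.1002·log₂(0.1002/0.2) = -0.09991

D_KL(P||Q) = 0.60301 - 0.02067 - 0.06755 + 0.02290 - 0.09991 = 0.43778 ≈ 0.4378 bits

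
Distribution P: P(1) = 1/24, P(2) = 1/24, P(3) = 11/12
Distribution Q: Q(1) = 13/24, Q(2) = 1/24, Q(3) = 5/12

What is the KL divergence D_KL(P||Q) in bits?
0.8885 bits

D_KL(P||Q) = Σ P(x) log₂(P(x)/Q(x))

Computing term by term:
  P(1)·log₂(P(1)/Q(1)) = (1/24)·log₂((1/24)/(13/24)) = -0.15418
  P(2)·log₂(P(2)/Q(2)) = (1/24)·log₂((1/24)/(1/24)) = 0.00000
  P(3)·log₂(P(3)/Q(3)) = (11/12)·log₂((11/12)/(5/12)) = 1.04271

D_KL(P||Q) = -0.15418 + 0.00000 + 1.04271 = 0.88853 ≈ 0.8885 bits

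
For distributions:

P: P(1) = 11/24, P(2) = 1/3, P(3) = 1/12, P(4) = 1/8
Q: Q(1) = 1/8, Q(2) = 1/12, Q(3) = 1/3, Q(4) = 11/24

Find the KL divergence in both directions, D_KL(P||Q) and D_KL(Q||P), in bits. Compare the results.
D_KL(P||Q) = 1.1248 bits, D_KL(Q||P) = 1.1248 bits. The two directions give exactly the same value for this pair.

D_KL(P||Q) = Σ P(x) log₂(P(x)/Q(x))

Computing term by term:
  P(1)·log₂(P(1)/Q(1)) = (11/24)·log₂((11/24)/(1/8)) = 0.85913
  P(2)·log₂(P(2)/Q(2)) = (1/3)·log₂((1/3)/(1/12)) = 0.66667
  P(3)·log₂(P(3)/Q(3)) = (1/12)·log₂((1/12)/(1/3)) = -0.16667
  P(4)·log₂(P(4)/Q(4)) = (1/8)·log₂((1/8)/(11/24)) = -0.23431

D_KL(P||Q) = 0.85913 + 0.66667 - 0.16667 - 0.23431 = 1.12482 ≈ 1.1248 bits

D_KL(Q||P) = Σ Q(x) log₂(Q(x)/P(x))

Computing term by term:
  Q(1)·log₂(Q(1)/P(1)) = (1/8)·log₂((1/8)/(11/24)) = -0.23431
  Q(2)·log₂(Q(2)/P(2)) = (1/12)·log₂((1/12)/(1/3)) = -0.16667
  Q(3)·log₂(Q(3)/P(3)) = (1/3)·log₂((1/3)/(1/12)) = 0.66667
  Q(4)·log₂(Q(4)/P(4)) = (11/24)·log₂((11/24)/(1/8)) = 0.85913

D_KL(Q||P) = -0.23431 - 0.16667 + 0.66667 + 0.85913 = 1.12482 ≈ 1.1248 bits

These ARE equal here. Q is P with outcomes relabeled (Q(1) = P(4), Q(2) = P(3), Q(3) = P(2), Q(4) = P(1)) by a relabeling that is its own inverse, so the two sums contain exactly the same terms in a different order. This is a special case — KL divergence is not symmetric in general: D_KL(P||Q) ≠ D_KL(Q||P) for most P, Q.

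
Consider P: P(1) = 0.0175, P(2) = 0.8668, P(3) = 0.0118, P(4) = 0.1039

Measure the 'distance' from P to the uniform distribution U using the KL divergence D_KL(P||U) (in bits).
1.3041 bits

U(i) = 1/4 for all i

D_KL(P||U) = Σ P(x) log₂(P(x) / (1/4))
           = Σ P(x) log₂(P(x)) + log₂(4)
           = log₂(4) - H(P)

H(P) = -Σ P(x) log₂(P(x)):
  -P(1)·log₂(P(1)) = -(0.0175)·log₂(0.0175) = 0.10214
  -P(2)·log₂(P(2)) = -(0.8668)·log₂(0.8668) = 0.17876
  -P(3)·log₂(P(3)) = -(0.0118)·log₂(0.0118) = 0.07558
  -P(4)·log₂(P(4)) = -(0.1039)·log₂(0.1039) = 0.33941
H(P) = 0.10214 + 0.17876 + 0.07558 + 0.33941 = 0.69589 bits

log₂(4) = 2.00000 bits

D_KL(P||U) = 2.00000 - 0.69589 = 1.30411 ≈ 1.3041 bits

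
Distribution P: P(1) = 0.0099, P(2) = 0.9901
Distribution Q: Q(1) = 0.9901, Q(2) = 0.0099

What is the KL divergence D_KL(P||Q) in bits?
6.5125 bits

D_KL(P||Q) = Σ P(x) log₂(P(x)/Q(x))

Computing term by term:
  P(1)·log₂(P(1)/Q(1)) = 0.0099·log₂(0.0099/0.9901) = -0.06578
  P(2)·log₂(P(2)/Q(2)) = 0.9901·log₂(0.9901/0.0099) = 6.57823

D_KL(P||Q) = -0.06578 + 6.57823 = 6.51245 ≈ 6.5125 bits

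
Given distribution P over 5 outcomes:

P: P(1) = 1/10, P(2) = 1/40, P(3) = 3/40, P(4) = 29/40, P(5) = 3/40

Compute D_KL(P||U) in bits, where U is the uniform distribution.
0.9598 bits

U(i) = 1/5 for all i

D_KL(P||U) = Σ P(x) log₂(P(x) / (1/5))
           = Σ P(x) log₂(P(x)) + log₂(5)
           = log₂(5) - H(P)

H(P) = -Σ P(x) log₂(P(x)):
  -P(1)·log₂(P(1)) = -(1/10)·log₂(1/10) = 0.33219
  -P(2)·log₂(P(2)) = -(1/40)·log₂(1/40) = 0.13305
  -P(3)·log₂(P(3)) = -(3/40)·log₂(3/40) = 0.28027
  -P(4)·log₂(P(4)) = -(29/40)·log₂(29/40) = 0.33636
  -P(5)·log₂(P(5)) = -(3/40)·log₂(3/40) = 0.28027
H(P) = 0.33219 + 0.13305 + 0.28027 + 0.33636 + 0.28027 = 1.36214 bits

log₂(5) = 2.32193 bits

D_KL(P||U) = 2.32193 - 1.36214 = 0.95979 ≈ 0.9598 bits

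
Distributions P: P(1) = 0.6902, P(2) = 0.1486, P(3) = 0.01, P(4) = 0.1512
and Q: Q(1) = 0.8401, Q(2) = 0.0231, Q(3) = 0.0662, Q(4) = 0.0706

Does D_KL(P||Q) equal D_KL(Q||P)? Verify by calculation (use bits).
D_KL(P||Q) = 0.3422 bits, D_KL(Q||P) = 0.2791 bits. No — D_KL(P||Q) ≠ D_KL(Q||P) for this pair.

D_KL(P||Q) = Σ P(x) log₂(P(x)/Q(x))

Computing term by term:
  P(1)·log₂(P(1)/Q(1)) = 0.6902·log₂(0.6902/0.8401) = -0.19570
  P(2)·log₂(P(2)/Q(2)) = 0.1486·log₂(0.1486/0.0231) = 0.39906
  P(3)·log₂(P(3)/Q(3)) = 0.01·log₂(0.01/0.0662) = -0.02727
  P(4)·log₂(P(4)/Q(4)) = 0.1512·log₂(0.1512/0.0706) = 0.16613

D_KL(P||Q) = -0.19570 + 0.39906 - 0.02727 + 0.16613 = 0.34222 ≈ 0.3422 bits

D_KL(Q||P) = Σ Q(x) log₂(Q(x)/P(x))

Computing term by term:
  Q(1)·log₂(Q(1)/P(1)) = 0.8401·log₂(0.8401/0.6902) = 0.23821
  Q(2)·log₂(Q(2)/P(2)) = 0.0231·log₂(0.0231/0.1486) = -0.06203
  Q(3)·log₂(Q(3)/P(3)) = 0.0662·log₂(0.0662/0.01) = 0.18052
  Q(4)·log₂(Q(4)/P(4)) = 0.0706·log₂(0.0706/0.1512) = -0.07757

D_KL(Q||P) = 0.23821 - 0.06203 + 0.18052 - 0.07757 = 0.27913 ≈ 0.2791 bits

These are NOT equal (difference: 0.0631 bits). KL divergence is asymmetric: D_KL(P||Q) ≠ D_KL(Q||P) in general.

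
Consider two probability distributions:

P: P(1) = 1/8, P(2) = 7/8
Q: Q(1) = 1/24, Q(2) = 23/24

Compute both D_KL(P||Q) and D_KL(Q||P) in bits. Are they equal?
D_KL(P||Q) = 0.0833 bits, D_KL(Q||P) = 0.0597 bits. No, they are not equal.

D_KL(P||Q) = Σ P(x) log₂(P(x)/Q(x))

Computing term by term:
  P(1)·log₂(P(1)/Q(1)) = (1/8)·log₂((1/8)/(1/24)) = 0.19812
  P(2)·log₂(P(2)/Q(2)) = (7/8)·log₂((7/8)/(23/24)) = -0.11484

D_KL(P||Q) = 0.19812 - 0.11484 = 0.08328 ≈ 0.0833 bits

D_KL(Q||P) = Σ Q(x) log₂(Q(x)/P(x))

Computing term by term:
  Q(1)·log₂(Q(1)/P(1)) = (1/24)·log₂((1/24)/(1/8)) = -0.06604
  Q(2)·log₂(Q(2)/P(2)) = (23/24)·log₂((23/24)/(7/8)) = 0.12578

D_KL(Q||P) = -0.06604 + 0.12578 = 0.05974 ≈ 0.0597 bits

These are NOT equal (difference: 0.0236 bits). KL divergence is asymmetric: D_KL(P||Q) ≠ D_KL(Q||P) in general.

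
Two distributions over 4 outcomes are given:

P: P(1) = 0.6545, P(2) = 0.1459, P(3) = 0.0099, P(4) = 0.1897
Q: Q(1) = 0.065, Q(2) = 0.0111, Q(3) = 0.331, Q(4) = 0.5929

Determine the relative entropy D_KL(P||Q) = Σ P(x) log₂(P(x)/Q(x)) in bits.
2.3609 bits

D_KL(P||Q) = Σ P(x) log₂(P(x)/Q(x))

Computing term by term:
  P(1)·log₂(P(1)/Q(1)) = 0.6545·log₂(0.6545/0.065) = 2.18072
  P(2)·log₂(P(2)/Q(2)) = 0.1459·log₂(0.1459/0.0111) = 0.54222
  P(3)·log₂(P(3)/Q(3)) = 0.0099·log₂(0.0099/0.331) = -0.05013
  P(4)·log₂(P(4)/Q(4)) = 0.1897·log₂(0.1897/0.5929) = -0.31188

D_KL(P||Q) = 2.18072 + 0.54222 - 0.05013 - 0.31188 = 2.36093 ≈ 2.3609 bits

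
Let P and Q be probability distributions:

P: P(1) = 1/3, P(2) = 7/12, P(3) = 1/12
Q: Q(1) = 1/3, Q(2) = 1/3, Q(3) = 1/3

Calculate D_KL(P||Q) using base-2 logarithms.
0.3043 bits

D_KL(P||Q) = Σ P(x) log₂(P(x)/Q(x))

Computing term by term:
  P(1)·log₂(P(1)/Q(1)) = (1/3)·log₂((1/3)/(1/3)) = 0.00000
  P(2)·log₂(P(2)/Q(2)) = (7/12)·log₂((7/12)/(1/3)) = 0.47096
  P(3)·log₂(P(3)/Q(3)) = (1/12)·log₂((1/12)/(1/3)) = -0.16667

D_KL(P||Q) = 0.00000 + 0.47096 - 0.16667 = 0.30429 ≈ 0.3043 bits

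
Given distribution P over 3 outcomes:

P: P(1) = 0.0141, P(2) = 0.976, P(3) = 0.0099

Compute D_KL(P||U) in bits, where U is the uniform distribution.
1.3981 bits

U(i) = 1/3 for all i

D_KL(P||U) = Σ P(x) log₂(P(x) / (1/3))
           = Σ P(x) log₂(P(x)) + log₂(3)
           = log₂(3) - H(P)

H(P) = -Σ P(x) log₂(P(x)):
  -P(1)·log₂(P(1)) = -(0.0141)·log₂(0.0141) = 0.08669
  -P(2)·log₂(P(2)) = -(0.976)·log₂(0.976) = 0.03421
  -P(3)·log₂(P(3)) = -(0.0099)·log₂(0.0099) = 0.06592
H(P) = 0.08669 + 0.03421 + 0.06592 = 0.18682 bits

log₂(3) = 1.58496 bits

D_KL(P||U) = 1.58496 - 0.18682 = 1.39814 ≈ 1.3981 bits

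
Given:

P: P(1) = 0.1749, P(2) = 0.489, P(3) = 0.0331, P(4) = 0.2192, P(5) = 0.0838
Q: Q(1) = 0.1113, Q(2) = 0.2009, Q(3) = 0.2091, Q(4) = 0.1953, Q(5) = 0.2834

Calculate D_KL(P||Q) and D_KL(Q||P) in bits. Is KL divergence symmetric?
D_KL(P||Q) = 0.5428 bits, D_KL(Q||P) = 0.6913 bits. No, KL divergence is not symmetric.

D_KL(P||Q) = Σ P(x) log₂(P(x)/Q(x))

Computing term by term:
  P(1)·log₂(P(1)/Q(1)) = 0.1749·log₂(0.1749/0.1113) = 0.11405
  P(2)·log₂(P(2)/Q(2)) = 0.489·log₂(0.489/0.2009) = 0.62756
  P(3)·log₂(P(3)/Q(3)) = 0.0331·log₂(0.0331/0.2091) = -0.08802
  P(4)·log₂(P(4)/Q(4)) = 0.2192·log₂(0.2192/0.1953) = 0.03651
  P(5)·log₂(P(5)/Q(5)) = 0.0838·log₂(0.0838/0.2834) = -0.14731

D_KL(P||Q) = 0.11405 + 0.62756 - 0.08802 + 0.03651 - 0.14731 = 0.54279 ≈ 0.5428 bits

D_KL(Q||P) = Σ Q(x) log₂(Q(x)/P(x))

Computing term by term:
  Q(1)·log₂(Q(1)/P(1)) = 0.1113·log₂(0.1113/0.1749) = -0.07258
  Q(2)·log₂(Q(2)/P(2)) = 0.2009·log₂(0.2009/0.489) = -0.25783
  Q(3)·log₂(Q(3)/P(3)) = 0.2091·log₂(0.2091/0.0331) = 0.55606
  Q(4)·log₂(Q(4)/P(4)) = 0.1953·log₂(0.1953/0.2192) = -0.03253
  Q(5)·log₂(Q(5)/P(5)) = 0.2834·log₂(0.2834/0.0838) = 0.49817

D_KL(Q||P) = -0.07258 - 0.25783 + 0.55606 - 0.03253 + 0.49817 = 0.69129 ≈ 0.6913 bits

These are NOT equal (difference: 0.1485 bits). KL divergence is asymmetric: D_KL(P||Q) ≠ D_KL(Q||P) in general.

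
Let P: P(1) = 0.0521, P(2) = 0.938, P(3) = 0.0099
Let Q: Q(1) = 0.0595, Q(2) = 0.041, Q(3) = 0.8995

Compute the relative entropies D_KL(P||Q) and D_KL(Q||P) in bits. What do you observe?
D_KL(P||Q) = 4.1615 bits, D_KL(Q||P) = 5.6780 bits. The two directions give different values (D_KL(Q||P) exceeds D_KL(P||Q) by 1.5165 bits): KL divergence is asymmetric.

D_KL(P||Q) = Σ P(x) log₂(P(x)/Q(x))

Computing term by term:
  P(1)·log₂(P(1)/Q(1)) = 0.0521·log₂(0.0521/0.0595) = -0.00998
  P(2)·log₂(P(2)/Q(2)) = 0.938·log₂(0.938/0.041) = 4.23591
  P(3)·log₂(P(3)/Q(3)) = 0.0099·log₂(0.0099/0.8995) = -0.06440

D_KL(P||Q) = -0.00998 + 4.23591 - 0.06440 = 4.16153 ≈ 4.1615 bits

D_KL(Q||P) = Σ Q(x) log₂(Q(x)/P(x))

Computing term by term:
  Q(1)·log₂(Q(1)/P(1)) = 0.0595·log₂(0.0595/0.0521) = 0.01140
  Q(2)·log₂(Q(2)/P(2)) = 0.041·log₂(0.041/0.938) = -0.18515
  Q(3)·log₂(Q(3)/P(3)) = 0.8995·log₂(0.8995/0.0099) = 5.85174

D_KL(Q||P) = 0.01140 - 0.18515 + 5.85174 = 5.67799 ≈ 5.6780 bits

These are NOT equal (difference: 1.5165 bits). KL divergence is asymmetric: D_KL(P||Q) ≠ D_KL(Q||P) in general.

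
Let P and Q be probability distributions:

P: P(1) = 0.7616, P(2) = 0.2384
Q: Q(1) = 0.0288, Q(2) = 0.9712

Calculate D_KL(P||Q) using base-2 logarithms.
3.1154 bits

D_KL(P||Q) = Σ P(x) log₂(P(x)/Q(x))

Computing term by term:
  P(1)·log₂(P(1)/Q(1)) = 0.7616·log₂(0.7616/0.0288) = 3.59848
  P(2)·log₂(P(2)/Q(2)) = 0.2384·log₂(0.2384/0.9712) = -0.48309

D_KL(P||Q) = 3.59848 - 0.48309 = 3.11539 ≈ 3.1154 bits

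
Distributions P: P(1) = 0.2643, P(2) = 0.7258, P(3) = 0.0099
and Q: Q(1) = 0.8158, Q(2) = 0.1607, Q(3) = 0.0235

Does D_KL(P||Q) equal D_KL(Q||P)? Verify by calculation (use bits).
D_KL(P||Q) = 1.1367 bits, D_KL(Q||P) = 1.0063 bits. No — D_KL(P||Q) ≠ D_KL(Q||P) for this pair.

D_KL(P||Q) = Σ P(x) log₂(P(x)/Q(x))

Computing term by term:
  P(1)·log₂(P(1)/Q(1)) = 0.2643·log₂(0.2643/0.8158) = -0.42976
  P(2)·log₂(P(2)/Q(2)) = 0.7258·log₂(0.7258/0.1607) = 1.57876
  P(3)·log₂(P(3)/Q(3)) = 0.0099·log₂(0.0099/0.0235) = -0.01235

D_KL(P||Q) = -0.42976 + 1.57876 - 0.01235 = 1.13665 ≈ 1.1367 bits

D_KL(Q||P) = Σ Q(x) log₂(Q(x)/P(x))

Computing term by term:
  Q(1)·log₂(Q(1)/P(1)) = 0.8158·log₂(0.8158/0.2643) = 1.32652
  Q(2)·log₂(Q(2)/P(2)) = 0.1607·log₂(0.1607/0.7258) = -0.34955
  Q(3)·log₂(Q(3)/P(3)) = 0.0235·log₂(0.0235/0.0099) = 0.02931

D_KL(Q||P) = 1.32652 - 0.34955 + 0.02931 = 1.00628 ≈ 1.0063 bits

These are NOT equal (difference: 0.1304 bits). KL divergence is asymmetric: D_KL(P||Q) ≠ D_KL(Q||P) in general.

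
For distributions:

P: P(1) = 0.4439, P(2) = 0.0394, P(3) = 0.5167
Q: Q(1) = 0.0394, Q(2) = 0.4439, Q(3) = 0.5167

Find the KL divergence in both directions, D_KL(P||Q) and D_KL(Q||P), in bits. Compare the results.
D_KL(P||Q) = 1.4133 bits, D_KL(Q||P) = 1.4133 bits. The two directions give exactly the same value for this pair.

D_KL(P||Q) = Σ P(x) log₂(P(x)/Q(x))

Computing term by term:
  P(1)·log₂(P(1)/Q(1)) = 0.4439·log₂(0.4439/0.0394) = 1.55097
  P(2)·log₂(P(2)/Q(2)) = 0.0394·log₂(0.0394/0.4439) = -0.13766
  P(3)·log₂(P(3)/Q(3)) = 0.5167·log₂(0.5167/0.5167) = 0.00000

D_KL(P||Q) = 1.55097 - 0.13766 + 0.00000 = 1.41331 ≈ 1.4133 bits

D_KL(Q||P) = Σ Q(x) log₂(Q(x)/P(x))

Computing term by term:
  Q(1)·log₂(Q(1)/P(1)) = 0.0394·log₂(0.0394/0.4439) = -0.13766
  Q(2)·log₂(Q(2)/P(2)) = 0.4439·log₂(0.4439/0.0394) = 1.55097
  Q(3)·log₂(Q(3)/P(3)) = 0.5167·log₂(0.5167/0.5167) = 0.00000

D_KL(Q||P) = -0.13766 + 1.55097 + 0.00000 = 1.41331 ≈ 1.4133 bits

These ARE equal here. Q is P with outcomes relabeled (Q(1) = P(2), Q(2) = P(1)) by a relabeling that is its own inverse, so the two sums contain exactly the same terms in a different order. This is a special case — KL divergence is not symmetric in general: D_KL(P||Q) ≠ D_KL(Q||P) for most P, Q.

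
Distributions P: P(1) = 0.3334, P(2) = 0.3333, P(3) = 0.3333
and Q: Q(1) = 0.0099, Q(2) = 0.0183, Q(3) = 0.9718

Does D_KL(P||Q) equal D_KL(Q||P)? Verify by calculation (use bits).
D_KL(P||Q) = 2.5725 bits, D_KL(Q||P) = 1.3735 bits. No — D_KL(P||Q) ≠ D_KL(Q||P) for this pair.

D_KL(P||Q) = Σ P(x) log₂(P(x)/Q(x))

Computing term by term:
  P(1)·log₂(P(1)/Q(1)) = 0.3334·log₂(0.3334/0.0099) = 1.69157
  P(2)·log₂(P(2)/Q(2)) = 0.3333·log₂(0.3333/0.0183) = 1.39550
  P(3)·log₂(P(3)/Q(3)) = 0.3333·log₂(0.3333/0.9718) = -0.51456

D_KL(P||Q) = 1.69157 + 1.39550 - 0.51456 = 2.57251 ≈ 2.5725 bits

D_KL(Q||P) = Σ Q(x) log₂(Q(x)/P(x))

Computing term by term:
  Q(1)·log₂(Q(1)/P(1)) = 0.0099·log₂(0.0099/0.3334) = -0.05023
  Q(2)·log₂(Q(2)/P(2)) = 0.0183·log₂(0.0183/0.3333) = -0.07662
  Q(3)·log₂(Q(3)/P(3)) = 0.9718·log₂(0.9718/0.3333) = 1.50030

D_KL(Q||P) = -0.05023 - 0.07662 + 1.50030 = 1.37345 ≈ 1.3735 bits

These are NOT equal (difference: 1.1990 bits). KL divergence is asymmetric: D_KL(P||Q) ≠ D_KL(Q||P) in general.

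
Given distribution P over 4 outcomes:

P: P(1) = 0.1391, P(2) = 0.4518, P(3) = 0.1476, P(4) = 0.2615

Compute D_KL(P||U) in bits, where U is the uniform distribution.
0.1728 bits

U(i) = 1/4 for all i

D_KL(P||U) = Σ P(x) log₂(P(x) / (1/4))
           = Σ P(x) log₂(P(x)) + log₂(4)
           = log₂(4) - H(P)

H(P) = -Σ P(x) log₂(P(x)):
  -P(1)·log₂(P(1)) = -(0.1391)·log₂(0.1391) = 0.39585
  -P(2)·log₂(P(2)) = -(0.4518)·log₂(0.4518) = 0.51787
  -P(3)·log₂(P(3)) = -(0.1476)·log₂(0.1476) = 0.40741
  -P(4)·log₂(P(4)) = -(0.2615)·log₂(0.2615) = 0.50603
H(P) = 0.39585 + 0.51787 + 0.40741 + 0.50603 = 1.82716 bits

log₂(4) = 2.00000 bits

D_KL(P||U) = 2.00000 - 1.82716 = 0.17284 ≈ 0.1728 bits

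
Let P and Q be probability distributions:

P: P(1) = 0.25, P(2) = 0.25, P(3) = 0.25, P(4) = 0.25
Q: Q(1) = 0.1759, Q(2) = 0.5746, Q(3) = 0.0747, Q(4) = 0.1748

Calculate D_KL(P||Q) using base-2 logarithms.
0.3914 bits

D_KL(P||Q) = Σ P(x) log₂(P(x)/Q(x))

Computing term by term:
  P(1)·log₂(P(1)/Q(1)) = 0.25·log₂(0.25/0.1759) = 0.12679
  P(2)·log₂(P(2)/Q(2)) = 0.25·log₂(0.25/0.5746) = -0.30016
  P(3)·log₂(P(3)/Q(3)) = 0.25·log₂(0.25/0.0747) = 0.43569
  P(4)·log₂(P(4)/Q(4)) = 0.25·log₂(0.25/0.1748) = 0.12906

D_KL(P||Q) = 0.12679 - 0.30016 + 0.43569 + 0.12906 = 0.39138 ≈ 0.3914 bits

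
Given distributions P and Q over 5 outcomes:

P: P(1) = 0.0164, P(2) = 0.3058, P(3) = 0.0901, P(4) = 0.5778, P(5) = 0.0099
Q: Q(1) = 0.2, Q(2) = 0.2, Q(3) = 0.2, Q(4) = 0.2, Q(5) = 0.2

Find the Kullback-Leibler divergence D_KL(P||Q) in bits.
0.8659 bits

D_KL(P||Q) = Σ P(x) log₂(P(x)/Q(x))

Computing term by term:
  P(1)·log₂(P(1)/Q(1)) = 0.0164·log₂(0.0164/0.2) = -0.05918
  P(2)·log₂(P(2)/Q(2)) = 0.3058·log₂(0.3058/0.2) = 0.18733
  P(3)·log₂(P(3)/Q(3)) = 0.0901·log₂(0.0901/0.2) = -0.10365
  P(4)·log₂(P(4)/Q(4)) = 0.5778·log₂(0.5778/0.2) = 0.88436
  P(5)·log₂(P(5)/Q(5)) = 0.0099·log₂(0.0099/0.2) = -0.04293

D_KL(P||Q) = -0.05918 + 0.18733 - 0.10365 + 0.88436 - 0.04293 = 0.86593 ≈ 0.8659 bits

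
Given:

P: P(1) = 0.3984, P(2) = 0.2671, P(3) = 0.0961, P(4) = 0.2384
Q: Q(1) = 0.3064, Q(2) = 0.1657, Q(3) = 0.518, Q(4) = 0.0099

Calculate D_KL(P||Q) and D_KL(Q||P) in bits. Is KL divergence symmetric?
D_KL(P||Q) = 1.1955 bits, D_KL(Q||P) = 0.9833 bits. No, KL divergence is not symmetric.

D_KL(P||Q) = Σ P(x) log₂(P(x)/Q(x))

Computing term by term:
  P(1)·log₂(P(1)/Q(1)) = 0.3984·log₂(0.3984/0.3064) = 0.15091
  P(2)·log₂(P(2)/Q(2)) = 0.2671·log₂(0.2671/0.1657) = 0.18398
  P(3)·log₂(P(3)/Q(3)) = 0.0961·log₂(0.0961/0.518) = -0.23356
  P(4)·log₂(P(4)/Q(4)) = 0.2384·log₂(0.2384/0.0099) = 1.09421

D_KL(P||Q) = 0.15091 + 0.18398 - 0.23356 + 1.09421 = 1.19554 ≈ 1.1955 bits

D_KL(Q||P) = Σ Q(x) log₂(Q(x)/P(x))

Computing term by term:
  Q(1)·log₂(Q(1)/P(1)) = 0.3064·log₂(0.3064/0.3984) = -0.11606
  Q(2)·log₂(Q(2)/P(2)) = 0.1657·log₂(0.1657/0.2671) = -0.11414
  Q(3)·log₂(Q(3)/P(3)) = 0.518·log₂(0.518/0.0961) = 1.25892
  Q(4)·log₂(Q(4)/P(4)) = 0.0099·log₂(0.0099/0.2384) = -0.04544

D_KL(Q||P) = -0.11606 - 0.11414 + 1.25892 - 0.04544 = 0.98328 ≈ 0.9833 bits

These are NOT equal (difference: 0.2122 bits). KL divergence is asymmetric: D_KL(P||Q) ≠ D_KL(Q||P) in general.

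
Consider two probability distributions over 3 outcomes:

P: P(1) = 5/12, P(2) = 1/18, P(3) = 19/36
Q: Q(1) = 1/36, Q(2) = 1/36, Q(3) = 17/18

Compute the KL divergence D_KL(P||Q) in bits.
1.2403 bits

D_KL(P||Q) = Σ P(x) log₂(P(x)/Q(x))

Computing term by term:
  P(1)·log₂(P(1)/Q(1)) = (5/12)·log₂((5/12)/(1/36)) = 1.62787
  P(2)·log₂(P(2)/Q(2)) = (1/18)·log₂((1/18)/(1/36)) = 0.05556
  P(3)·log₂(P(3)/Q(3)) = (19/36)·log₂((19/36)/(17/18)) = -0.44309

D_KL(P||Q) = 1.62787 + 0.05556 - 0.44309 = 1.24034 ≈ 1.2403 bits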